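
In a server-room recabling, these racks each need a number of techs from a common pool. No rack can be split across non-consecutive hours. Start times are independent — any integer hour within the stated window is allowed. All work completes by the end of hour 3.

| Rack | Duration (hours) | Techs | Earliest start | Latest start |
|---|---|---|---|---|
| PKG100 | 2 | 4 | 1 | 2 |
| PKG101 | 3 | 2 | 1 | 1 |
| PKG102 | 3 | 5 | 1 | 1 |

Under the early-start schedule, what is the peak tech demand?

Early-start schedule: PKG100@1, PKG101@1, PKG102@1.
Load per hour: hour 1: 11, hour 2: 11, hour 3: 7.
Peak is 11.

11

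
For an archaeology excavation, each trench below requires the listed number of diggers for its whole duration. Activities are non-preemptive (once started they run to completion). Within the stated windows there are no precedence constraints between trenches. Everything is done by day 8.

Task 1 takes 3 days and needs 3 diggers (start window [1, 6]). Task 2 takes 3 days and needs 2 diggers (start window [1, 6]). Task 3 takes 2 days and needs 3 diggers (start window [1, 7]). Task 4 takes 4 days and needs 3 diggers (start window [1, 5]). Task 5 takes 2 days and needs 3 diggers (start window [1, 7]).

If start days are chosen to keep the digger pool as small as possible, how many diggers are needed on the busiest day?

Early-start (Task 1@1, Task 2@1, Task 3@1, Task 4@1, Task 5@1) gives peak 14: d1:14  d2:14  d3:8  d4:3  d5:0  d6:0  d7:0  d8:0.
Shift Task 3→4, Task 4→4, Task 5→6.
Schedule Task 1@1, Task 2@1, Task 3@4, Task 4@4, Task 5@6: d1:5  d2:5  d3:5  d4:6  d5:6  d6:6  d7:6  d8:0 — peak 6.

6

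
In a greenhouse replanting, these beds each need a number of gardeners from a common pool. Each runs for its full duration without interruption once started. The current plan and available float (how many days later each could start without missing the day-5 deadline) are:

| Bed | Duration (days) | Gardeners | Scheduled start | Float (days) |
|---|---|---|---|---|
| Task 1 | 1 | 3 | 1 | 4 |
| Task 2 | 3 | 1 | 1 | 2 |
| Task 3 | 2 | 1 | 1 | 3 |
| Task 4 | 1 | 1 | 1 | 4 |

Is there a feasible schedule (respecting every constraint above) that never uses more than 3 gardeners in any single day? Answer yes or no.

Schedule Task 1@1, Task 2@2, Task 3@2, Task 4@2: d1:3  d2:3  d3:2  d4:1  d5:0 — peak 3 ≤ 3.

yes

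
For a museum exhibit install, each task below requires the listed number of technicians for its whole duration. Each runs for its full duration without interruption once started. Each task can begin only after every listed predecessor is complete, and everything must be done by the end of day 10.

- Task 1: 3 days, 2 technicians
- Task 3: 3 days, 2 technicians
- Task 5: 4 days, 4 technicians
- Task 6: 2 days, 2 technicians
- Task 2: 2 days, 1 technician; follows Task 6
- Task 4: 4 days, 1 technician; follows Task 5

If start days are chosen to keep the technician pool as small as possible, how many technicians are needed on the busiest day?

4

Early-start (Task 1@1, Task 3@1, Task 5@1, Task 6@1, Task 2@3, Task 4@5) gives peak 10: d1:10  d2:10  d3:9  d4:5  d5:1  d6:1  d7:1  d8:1  d9:0  d10:0.
Shift Task 1→5, Task 3→8, Task 6→5, Task 2→7, Task 4→7.
Schedule Task 1@5, Task 3@8, Task 5@1, Task 6@5, Task 2@7, Task 4@7: d1:4  d2:4  d3:4  d4:4  d5:4  d6:4  d7:4  d8:4  d9:3  d10:3 — peak 4.
Total technician-days = 38 over 10 days ⇒ peak ≥ ⌈38/10⌉ = 4, so 4 is optimal.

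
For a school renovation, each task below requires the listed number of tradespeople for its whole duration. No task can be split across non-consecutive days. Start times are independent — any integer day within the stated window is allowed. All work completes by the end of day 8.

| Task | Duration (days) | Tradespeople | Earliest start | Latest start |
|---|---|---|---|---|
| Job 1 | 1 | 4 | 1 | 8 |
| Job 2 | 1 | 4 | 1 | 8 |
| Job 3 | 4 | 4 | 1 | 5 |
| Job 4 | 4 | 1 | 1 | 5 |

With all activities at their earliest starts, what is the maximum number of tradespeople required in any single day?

Early-start schedule: Job 1@1, Job 2@1, Job 3@1, Job 4@1.
Load per day: day 1: 13, day 2: 5, day 3: 5, day 4: 5, day 5: 0, day 6: 0, day 7: 0, day 8: 0.
Peak is 13.

13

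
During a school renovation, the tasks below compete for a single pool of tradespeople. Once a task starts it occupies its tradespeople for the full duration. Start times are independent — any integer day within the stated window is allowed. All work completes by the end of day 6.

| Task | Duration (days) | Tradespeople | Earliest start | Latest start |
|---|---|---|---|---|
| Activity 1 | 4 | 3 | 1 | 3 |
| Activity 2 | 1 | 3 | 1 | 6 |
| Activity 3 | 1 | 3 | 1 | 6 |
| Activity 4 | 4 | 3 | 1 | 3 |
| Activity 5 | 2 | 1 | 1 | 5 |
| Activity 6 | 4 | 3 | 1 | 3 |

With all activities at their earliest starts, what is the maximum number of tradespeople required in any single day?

Early-start schedule: Activity 1@1, Activity 2@1, Activity 3@1, Activity 4@1, Activity 5@1, Activity 6@1.
Load per day: day 1: 16, day 2: 10, day 3: 9, day 4: 9, day 5: 0, day 6: 0.
Peak is 16.

16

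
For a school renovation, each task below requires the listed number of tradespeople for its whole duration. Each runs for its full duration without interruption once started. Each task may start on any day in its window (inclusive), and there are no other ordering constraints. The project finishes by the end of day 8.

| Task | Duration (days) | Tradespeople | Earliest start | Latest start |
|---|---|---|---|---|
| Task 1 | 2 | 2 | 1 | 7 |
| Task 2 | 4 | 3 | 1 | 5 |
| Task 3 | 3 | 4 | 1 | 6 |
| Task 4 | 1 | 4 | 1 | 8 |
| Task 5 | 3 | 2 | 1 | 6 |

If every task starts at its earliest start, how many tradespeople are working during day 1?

15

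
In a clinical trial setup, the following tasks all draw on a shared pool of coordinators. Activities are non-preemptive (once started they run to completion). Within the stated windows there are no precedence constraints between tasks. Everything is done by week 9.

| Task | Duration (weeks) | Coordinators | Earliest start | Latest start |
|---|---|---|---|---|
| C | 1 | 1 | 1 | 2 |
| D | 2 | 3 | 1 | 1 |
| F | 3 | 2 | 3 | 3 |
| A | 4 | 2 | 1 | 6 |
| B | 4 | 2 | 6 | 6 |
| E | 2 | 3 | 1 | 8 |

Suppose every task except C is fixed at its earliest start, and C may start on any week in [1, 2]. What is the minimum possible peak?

C@1: w1:9  w2:8  w3:4  w4:4  w5:2  w6:2  w7:2  w8:2  w9:2 → peak 9
C@2: w1:8  w2:9  w3:4  w4:4  w5:2  w6:2  w7:2  w8:2  w9:2 → peak 9
Best is C@1, peak 9.

9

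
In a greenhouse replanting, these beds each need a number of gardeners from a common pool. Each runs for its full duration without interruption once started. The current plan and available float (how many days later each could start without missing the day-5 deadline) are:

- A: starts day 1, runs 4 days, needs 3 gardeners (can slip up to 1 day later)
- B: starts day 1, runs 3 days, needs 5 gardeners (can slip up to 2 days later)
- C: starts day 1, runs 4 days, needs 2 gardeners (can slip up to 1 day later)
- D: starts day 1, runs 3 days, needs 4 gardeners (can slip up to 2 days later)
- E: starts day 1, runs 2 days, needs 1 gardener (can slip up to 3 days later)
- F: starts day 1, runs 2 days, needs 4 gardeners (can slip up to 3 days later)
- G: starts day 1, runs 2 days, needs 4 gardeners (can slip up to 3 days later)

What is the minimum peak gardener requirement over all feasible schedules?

14

Early-start (A@1, B@1, C@1, D@1, E@1, F@1, G@1) gives peak 23: d1:23  d2:23  d3:14  d4:5  d5:0.
Shift E→4, F→4, G→4.
Schedule A@1, B@1, C@1, D@1, E@4, F@4, G@4: d1:14  d2:14  d3:14  d4:14  d5:9 — peak 14.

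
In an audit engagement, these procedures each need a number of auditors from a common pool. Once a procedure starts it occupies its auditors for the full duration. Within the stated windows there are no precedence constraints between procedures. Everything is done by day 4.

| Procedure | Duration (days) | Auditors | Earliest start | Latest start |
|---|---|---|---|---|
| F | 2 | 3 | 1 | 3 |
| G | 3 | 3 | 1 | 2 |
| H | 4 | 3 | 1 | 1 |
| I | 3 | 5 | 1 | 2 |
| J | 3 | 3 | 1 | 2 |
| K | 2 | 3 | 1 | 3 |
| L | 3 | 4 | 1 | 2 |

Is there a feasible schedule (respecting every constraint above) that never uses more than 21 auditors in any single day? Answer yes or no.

Schedule F@1, G@1, H@1, I@1, J@1, K@3, L@1: d1:21  d2:21  d3:21  d4:6 — peak 21 ≤ 21.

yes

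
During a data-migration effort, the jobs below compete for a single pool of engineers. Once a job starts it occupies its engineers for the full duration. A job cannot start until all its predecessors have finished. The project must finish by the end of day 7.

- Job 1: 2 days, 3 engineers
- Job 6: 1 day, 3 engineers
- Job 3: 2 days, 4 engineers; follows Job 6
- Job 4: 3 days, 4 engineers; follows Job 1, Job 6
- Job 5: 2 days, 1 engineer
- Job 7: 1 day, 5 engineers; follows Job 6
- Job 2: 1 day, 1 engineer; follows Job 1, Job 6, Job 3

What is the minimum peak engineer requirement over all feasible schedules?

Early-start (Job 1@1, Job 6@1, Job 3@2, Job 4@3, Job 5@1, Job 7@2, Job 2@4) gives peak 13: d1:7  d2:13  d3:8  d4:5  d5:4  d6:0  d7:0.
Shift Job 4→4, Job 5→3, Job 7→7.
Schedule Job 1@1, Job 6@1, Job 3@2, Job 4@4, Job 5@3, Job 7@7, Job 2@4: d1:6  d2:7  d3:5  d4:6  d5:4  d6:4  d7:5 — peak 7.

7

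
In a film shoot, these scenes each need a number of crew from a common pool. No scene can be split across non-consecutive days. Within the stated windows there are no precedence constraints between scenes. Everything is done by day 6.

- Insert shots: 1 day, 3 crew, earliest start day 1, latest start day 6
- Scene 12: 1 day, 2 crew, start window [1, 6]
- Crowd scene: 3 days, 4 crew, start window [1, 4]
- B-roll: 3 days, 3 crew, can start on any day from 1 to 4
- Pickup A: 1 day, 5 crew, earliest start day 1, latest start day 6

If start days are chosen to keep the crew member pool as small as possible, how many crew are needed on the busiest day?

7

Early-start (Insert shots@1, Scene 12@1, Crowd scene@1, B-roll@1, Pickup A@1) gives peak 17: d1:17  d2:7  d3:7  d4:0  d5:0  d6:0.
Shift Crowd scene→2, B-roll→2, Pickup A→5.
Schedule Insert shots@1, Scene 12@1, Crowd scene@2, B-roll@2, Pickup A@5: d1:5  d2:7  d3:7  d4:7  d5:5  d6:0 — peak 7.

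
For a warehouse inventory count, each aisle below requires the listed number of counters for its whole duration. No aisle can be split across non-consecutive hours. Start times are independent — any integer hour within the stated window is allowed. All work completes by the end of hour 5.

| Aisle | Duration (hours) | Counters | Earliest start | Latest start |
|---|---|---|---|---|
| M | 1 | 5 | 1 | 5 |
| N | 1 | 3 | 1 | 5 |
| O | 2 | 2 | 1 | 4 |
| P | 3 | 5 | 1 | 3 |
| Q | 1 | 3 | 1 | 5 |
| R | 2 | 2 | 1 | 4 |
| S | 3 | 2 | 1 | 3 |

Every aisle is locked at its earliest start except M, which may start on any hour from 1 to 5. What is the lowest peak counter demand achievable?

17

M@1: h1:22  h2:11  h3:7  h4:0  h5:0 → peak 22
M@2: h1:17  h2:16  h3:7  h4:0  h5:0 → peak 17
M@3: h1:17  h2:11  h3:12  h4:0  h5:0 → peak 17
M@4: h1:17  h2:11  h3:7  h4:5  h5:0 → peak 17
M@5: h1:17  h2:11  h3:7  h4:0  h5:5 → peak 17
Best is M@2, peak 17.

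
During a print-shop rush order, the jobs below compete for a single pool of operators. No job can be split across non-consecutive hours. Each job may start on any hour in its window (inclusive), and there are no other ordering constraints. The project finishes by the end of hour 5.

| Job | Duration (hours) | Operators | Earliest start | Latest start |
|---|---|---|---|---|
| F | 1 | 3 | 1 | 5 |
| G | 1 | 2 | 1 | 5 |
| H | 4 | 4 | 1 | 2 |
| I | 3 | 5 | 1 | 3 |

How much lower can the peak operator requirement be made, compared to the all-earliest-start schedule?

5

Early-start peak: h1:14  h2:9  h3:9  h4:4  h5:0 ⇒ 14.
Leveled (F@1, G@1, H@1, I@2): h1:9  h2:9  h3:9  h4:9  h5:0 ⇒ 9.
Reduction 14 − 9 = 5.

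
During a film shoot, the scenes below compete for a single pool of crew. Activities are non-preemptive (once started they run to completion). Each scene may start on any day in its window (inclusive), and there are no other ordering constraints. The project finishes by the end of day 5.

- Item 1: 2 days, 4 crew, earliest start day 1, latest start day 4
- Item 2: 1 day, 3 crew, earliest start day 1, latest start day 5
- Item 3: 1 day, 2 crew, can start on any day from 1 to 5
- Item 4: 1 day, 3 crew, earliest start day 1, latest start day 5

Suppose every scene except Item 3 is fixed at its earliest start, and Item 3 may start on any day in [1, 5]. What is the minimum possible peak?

Item 3@1: d1:12  d2:4  d3:0  d4:0  d5:0 → peak 12
Item 3@2: d1:10  d2:6  d3:0  d4:0  d5:0 → peak 10
Item 3@3: d1:10  d2:4  d3:2  d4:0  d5:0 → peak 10
Item 3@4: d1:10  d2:4  d3:0  d4:2  d5:0 → peak 10
Item 3@5: d1:10  d2:4  d3:0  d4:0  d5:2 → peak 10
Best is Item 3@2, peak 10.

10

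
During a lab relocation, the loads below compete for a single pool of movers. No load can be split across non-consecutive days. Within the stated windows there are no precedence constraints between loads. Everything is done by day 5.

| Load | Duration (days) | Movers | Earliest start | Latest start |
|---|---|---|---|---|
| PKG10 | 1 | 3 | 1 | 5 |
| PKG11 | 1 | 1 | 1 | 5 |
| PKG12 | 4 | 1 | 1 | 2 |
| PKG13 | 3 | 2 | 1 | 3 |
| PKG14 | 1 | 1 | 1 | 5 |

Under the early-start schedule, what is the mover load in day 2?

At early start, day 2 has: PKG12, PKG13.
Demand: 1 + 2 = 3.

3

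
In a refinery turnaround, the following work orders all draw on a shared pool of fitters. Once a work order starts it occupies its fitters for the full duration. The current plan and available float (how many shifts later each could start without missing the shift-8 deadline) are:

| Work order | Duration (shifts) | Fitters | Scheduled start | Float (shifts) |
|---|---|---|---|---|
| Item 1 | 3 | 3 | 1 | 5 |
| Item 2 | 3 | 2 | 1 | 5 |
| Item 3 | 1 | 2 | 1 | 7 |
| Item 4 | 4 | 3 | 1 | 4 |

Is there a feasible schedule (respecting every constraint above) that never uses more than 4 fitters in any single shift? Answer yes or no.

no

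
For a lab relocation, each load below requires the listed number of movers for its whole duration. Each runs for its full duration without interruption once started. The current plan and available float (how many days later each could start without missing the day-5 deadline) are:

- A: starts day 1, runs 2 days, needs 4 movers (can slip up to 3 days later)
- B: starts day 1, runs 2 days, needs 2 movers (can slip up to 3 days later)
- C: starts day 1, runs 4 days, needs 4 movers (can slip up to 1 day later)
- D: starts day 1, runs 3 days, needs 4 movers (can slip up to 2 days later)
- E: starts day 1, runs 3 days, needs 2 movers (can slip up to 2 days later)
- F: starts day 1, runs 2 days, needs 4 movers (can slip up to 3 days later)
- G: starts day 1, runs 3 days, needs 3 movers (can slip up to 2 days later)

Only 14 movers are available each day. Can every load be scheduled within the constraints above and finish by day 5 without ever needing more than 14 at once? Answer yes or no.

Schedule A@1, B@1, C@1, D@1, E@3, F@4, G@3: d1:14  d2:14  d3:13  d4:13  d5:9 — peak 14 ≤ 14.

yes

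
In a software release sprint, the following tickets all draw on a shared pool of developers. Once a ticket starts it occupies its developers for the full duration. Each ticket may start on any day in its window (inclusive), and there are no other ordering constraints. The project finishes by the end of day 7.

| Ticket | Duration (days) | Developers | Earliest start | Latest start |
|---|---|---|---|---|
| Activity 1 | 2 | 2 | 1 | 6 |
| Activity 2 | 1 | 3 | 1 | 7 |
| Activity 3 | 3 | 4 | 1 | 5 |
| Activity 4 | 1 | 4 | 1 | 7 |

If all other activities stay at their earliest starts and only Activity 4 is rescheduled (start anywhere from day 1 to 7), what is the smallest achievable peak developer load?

9

Activity 4@1: d1:13  d2:6  d3:4  d4:0  d5:0  d6:0  d7:0 → peak 13
Activity 4@2: d1:9  d2:10  d3:4  d4:0  d5:0  d6:0  d7:0 → peak 10
Activity 4@3: d1:9  d2:6  d3:8  d4:0  d5:0  d6:0  d7:0 → peak 9
Activity 4@4: d1:9  d2:6  d3:4  d4:4  d5:0  d6:0  d7:0 → peak 9
Activity 4@5: d1:9  d2:6  d3:4  d4:0  d5:4  d6:0  d7:0 → peak 9
Activity 4@6: d1:9  d2:6  d3:4  d4:0  d5:0  d6:4  d7:0 → peak 9
Activity 4@7: d1:9  d2:6  d3:4  d4:0  d5:0  d6:0  d7:4 → peak 9
Best is Activity 4@3, peak 9.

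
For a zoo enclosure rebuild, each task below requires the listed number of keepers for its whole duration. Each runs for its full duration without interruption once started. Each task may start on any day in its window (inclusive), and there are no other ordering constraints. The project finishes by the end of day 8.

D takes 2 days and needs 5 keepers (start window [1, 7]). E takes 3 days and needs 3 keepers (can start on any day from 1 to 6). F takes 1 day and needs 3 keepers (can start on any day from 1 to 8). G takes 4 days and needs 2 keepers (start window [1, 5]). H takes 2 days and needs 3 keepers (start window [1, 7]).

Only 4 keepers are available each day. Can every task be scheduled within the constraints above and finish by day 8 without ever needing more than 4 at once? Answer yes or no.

Total keeper-days = 36; over 8 days the average is 36/8 > 4, so some day must exceed 4.

no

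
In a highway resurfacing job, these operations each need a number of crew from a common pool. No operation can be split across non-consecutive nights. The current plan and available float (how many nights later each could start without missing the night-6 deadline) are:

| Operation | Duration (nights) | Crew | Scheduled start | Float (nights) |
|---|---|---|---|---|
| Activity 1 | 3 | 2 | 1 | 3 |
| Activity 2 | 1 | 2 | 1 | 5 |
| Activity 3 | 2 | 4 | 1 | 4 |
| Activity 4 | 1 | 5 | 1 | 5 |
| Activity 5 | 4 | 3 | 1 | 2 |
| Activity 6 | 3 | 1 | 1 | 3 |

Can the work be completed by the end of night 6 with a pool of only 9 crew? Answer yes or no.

yes

Schedule Activity 1@1, Activity 2@1, Activity 3@4, Activity 4@6, Activity 5@2, Activity 6@1: n1:5  n2:6  n3:6  n4:7  n5:7  n6:5 — peak 7 ≤ 9.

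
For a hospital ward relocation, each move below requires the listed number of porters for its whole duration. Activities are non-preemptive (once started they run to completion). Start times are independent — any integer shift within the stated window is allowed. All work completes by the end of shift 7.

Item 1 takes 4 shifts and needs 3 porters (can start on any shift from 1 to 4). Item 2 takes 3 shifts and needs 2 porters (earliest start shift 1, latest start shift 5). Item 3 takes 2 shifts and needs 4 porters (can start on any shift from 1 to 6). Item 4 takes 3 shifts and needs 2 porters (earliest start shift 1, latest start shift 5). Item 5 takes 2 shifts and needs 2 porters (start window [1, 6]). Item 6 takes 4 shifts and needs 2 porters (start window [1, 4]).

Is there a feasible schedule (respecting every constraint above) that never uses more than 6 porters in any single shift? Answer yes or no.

Total porter-shifts = 44; over 7 shifts the average is 44/7 > 6, so some shift must exceed 6.

no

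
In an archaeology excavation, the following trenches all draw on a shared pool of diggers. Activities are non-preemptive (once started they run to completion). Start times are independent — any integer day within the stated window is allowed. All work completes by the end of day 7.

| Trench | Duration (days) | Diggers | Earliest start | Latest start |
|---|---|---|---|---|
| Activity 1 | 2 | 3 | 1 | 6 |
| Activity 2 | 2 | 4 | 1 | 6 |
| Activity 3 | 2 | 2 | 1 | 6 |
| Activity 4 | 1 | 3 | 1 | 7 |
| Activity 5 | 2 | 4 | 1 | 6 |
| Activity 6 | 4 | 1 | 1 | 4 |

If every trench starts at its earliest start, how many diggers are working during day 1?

At early start, day 1 has: Activity 1, Activity 2, Activity 3, Activity 4, Activity 5, Activity 6.
Demand: 3 + 4 + 2 + 3 + 4 + 1 = 17.

17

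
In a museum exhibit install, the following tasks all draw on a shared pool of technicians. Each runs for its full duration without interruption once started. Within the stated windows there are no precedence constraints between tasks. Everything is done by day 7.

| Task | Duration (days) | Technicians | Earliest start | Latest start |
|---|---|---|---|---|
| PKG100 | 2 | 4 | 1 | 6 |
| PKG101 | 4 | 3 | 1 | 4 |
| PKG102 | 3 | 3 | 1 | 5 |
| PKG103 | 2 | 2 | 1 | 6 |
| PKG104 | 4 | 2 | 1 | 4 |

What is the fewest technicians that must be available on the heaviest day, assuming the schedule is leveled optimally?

Early-start (PKG100@1, PKG101@1, PKG102@1, PKG103@1, PKG104@1) gives peak 14: d1:14  d2:14  d3:8  d4:5  d5:0  d6:0  d7:0.
Shift PKG102→5, PKG103→3, PKG104→3.
Schedule PKG100@1, PKG101@1, PKG102@5, PKG103@3, PKG104@3: d1:7  d2:7  d3:7  d4:7  d5:5  d6:5  d7:3 — peak 7.

7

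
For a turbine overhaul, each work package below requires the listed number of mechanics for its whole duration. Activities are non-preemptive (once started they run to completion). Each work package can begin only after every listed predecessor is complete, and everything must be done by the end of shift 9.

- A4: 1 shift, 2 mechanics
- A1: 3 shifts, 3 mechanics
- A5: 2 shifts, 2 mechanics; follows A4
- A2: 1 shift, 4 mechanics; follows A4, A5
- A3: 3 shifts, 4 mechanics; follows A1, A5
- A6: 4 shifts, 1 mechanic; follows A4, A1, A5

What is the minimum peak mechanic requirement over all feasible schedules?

5

Early-start (A4@1, A1@1, A5@2, A2@4, A3@4, A6@4) gives peak 9: s1:5  s2:5  s3:5  s4:9  s5:5  s6:5  s7:1  s8:0  s9:0.
Shift A3→5.
Schedule A4@1, A1@1, A5@2, A2@4, A3@5, A6@4: s1:5  s2:5  s3:5  s4:5  s5:5  s6:5  s7:5  s8:0  s9:0 — peak 5.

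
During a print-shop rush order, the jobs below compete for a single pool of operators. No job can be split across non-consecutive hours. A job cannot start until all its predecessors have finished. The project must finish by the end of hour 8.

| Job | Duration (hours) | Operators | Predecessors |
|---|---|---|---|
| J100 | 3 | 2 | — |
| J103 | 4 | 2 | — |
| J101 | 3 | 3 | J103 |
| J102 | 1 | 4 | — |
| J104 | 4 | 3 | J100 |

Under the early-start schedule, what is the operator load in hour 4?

5

At early start, hour 4 has: J103, J104.
Demand: 2 + 3 = 5.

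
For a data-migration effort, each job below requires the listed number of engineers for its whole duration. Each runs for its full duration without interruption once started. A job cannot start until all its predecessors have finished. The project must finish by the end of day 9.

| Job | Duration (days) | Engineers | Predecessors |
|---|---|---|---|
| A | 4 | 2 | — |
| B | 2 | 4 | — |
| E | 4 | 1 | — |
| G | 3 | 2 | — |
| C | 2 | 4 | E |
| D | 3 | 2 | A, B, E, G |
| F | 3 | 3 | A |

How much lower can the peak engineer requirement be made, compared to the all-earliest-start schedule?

Early-start peak: d1:9  d2:9  d3:5  d4:3  d5:9  d6:9  d7:5  d8:0  d9:0 ⇒ 9.
Leveled (A@1, B@1, E@3, G@3, C@8, D@7, F@5): d1:6  d2:6  d3:5  d4:5  d5:6  d6:4  d7:5  d8:6  d9:6 ⇒ 6.
Reduction 9 − 6 = 3.

3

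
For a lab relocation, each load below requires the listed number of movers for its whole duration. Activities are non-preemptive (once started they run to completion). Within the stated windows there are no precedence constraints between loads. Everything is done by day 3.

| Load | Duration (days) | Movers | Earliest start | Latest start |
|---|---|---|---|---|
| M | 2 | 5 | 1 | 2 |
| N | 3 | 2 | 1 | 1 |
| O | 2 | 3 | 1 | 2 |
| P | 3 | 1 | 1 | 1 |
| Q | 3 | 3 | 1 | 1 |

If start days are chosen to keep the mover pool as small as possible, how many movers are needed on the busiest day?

14

Schedule M@1, N@1, O@1, P@1, Q@1: d1:14  d2:14  d3:6 — peak 14.
No arrangement of the 4 feasible schedules does better.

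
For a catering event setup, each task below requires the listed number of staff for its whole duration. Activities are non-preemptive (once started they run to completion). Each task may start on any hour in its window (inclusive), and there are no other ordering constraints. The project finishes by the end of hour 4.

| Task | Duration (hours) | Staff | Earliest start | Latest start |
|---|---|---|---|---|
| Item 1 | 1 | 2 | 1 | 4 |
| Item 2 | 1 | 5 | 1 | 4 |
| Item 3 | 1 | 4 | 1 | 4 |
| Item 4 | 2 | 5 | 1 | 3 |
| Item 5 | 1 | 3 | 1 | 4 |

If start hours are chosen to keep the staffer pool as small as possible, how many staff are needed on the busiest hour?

Early-start (Item 1@1, Item 2@1, Item 3@1, Item 4@1, Item 5@1) gives peak 19: h1:19  h2:5  h3:0  h4:0.
Shift Item 3→2, Item 4→3, Item 5→2.
Schedule Item 1@1, Item 2@1, Item 3@2, Item 4@3, Item 5@2: h1:7  h2:7  h3:5  h4:5 — peak 7.

7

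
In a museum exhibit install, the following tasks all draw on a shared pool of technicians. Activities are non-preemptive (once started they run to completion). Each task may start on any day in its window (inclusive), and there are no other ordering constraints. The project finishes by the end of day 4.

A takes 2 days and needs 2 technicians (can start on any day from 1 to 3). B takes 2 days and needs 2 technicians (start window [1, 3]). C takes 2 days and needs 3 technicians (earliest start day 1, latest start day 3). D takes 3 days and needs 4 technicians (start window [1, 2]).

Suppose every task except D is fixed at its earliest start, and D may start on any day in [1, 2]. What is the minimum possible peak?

11

D@1: d1:11  d2:11  d3:4  d4:0 → peak 11
D@2: d1:7  d2:11  d3:4  d4:4 → peak 11
Best is D@1, peak 11.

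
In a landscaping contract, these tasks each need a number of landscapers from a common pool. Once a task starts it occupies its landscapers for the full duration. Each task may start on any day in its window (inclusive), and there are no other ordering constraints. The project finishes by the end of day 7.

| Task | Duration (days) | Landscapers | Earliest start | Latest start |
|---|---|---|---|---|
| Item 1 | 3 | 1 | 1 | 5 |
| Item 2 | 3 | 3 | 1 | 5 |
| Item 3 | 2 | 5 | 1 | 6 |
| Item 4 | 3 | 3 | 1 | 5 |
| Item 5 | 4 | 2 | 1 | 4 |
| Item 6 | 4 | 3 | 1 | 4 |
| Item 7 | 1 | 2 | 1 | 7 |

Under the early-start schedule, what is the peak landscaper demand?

Early-start schedule: Item 1@1, Item 2@1, Item 3@1, Item 4@1, Item 5@1, Item 6@1, Item 7@1.
Load per day: day 1: 19, day 2: 17, day 3: 12, day 4: 5, day 5: 0, day 6: 0, day 7: 0.
Peak is 19.

19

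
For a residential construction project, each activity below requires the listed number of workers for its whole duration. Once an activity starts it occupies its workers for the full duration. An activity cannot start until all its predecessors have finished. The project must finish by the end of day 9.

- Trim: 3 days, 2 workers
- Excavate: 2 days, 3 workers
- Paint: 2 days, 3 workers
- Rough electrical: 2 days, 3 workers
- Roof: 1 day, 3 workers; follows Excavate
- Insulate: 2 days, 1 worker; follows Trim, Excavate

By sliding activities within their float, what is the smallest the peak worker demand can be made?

5

Early-start (Trim@1, Excavate@1, Paint@1, Rough electrical@1, Roof@3, Insulate@4) gives peak 11: d1:11  d2:11  d3:5  d4:1  d5:1  d6:0  d7:0  d8:0  d9:0.
Shift Paint→3, Rough electrical→5, Roof→7.
Schedule Trim@1, Excavate@1, Paint@3, Rough electrical@5, Roof@7, Insulate@4: d1:5  d2:5  d3:5  d4:4  d5:4  d6:3  d7:3  d8:0  d9:0 — peak 5.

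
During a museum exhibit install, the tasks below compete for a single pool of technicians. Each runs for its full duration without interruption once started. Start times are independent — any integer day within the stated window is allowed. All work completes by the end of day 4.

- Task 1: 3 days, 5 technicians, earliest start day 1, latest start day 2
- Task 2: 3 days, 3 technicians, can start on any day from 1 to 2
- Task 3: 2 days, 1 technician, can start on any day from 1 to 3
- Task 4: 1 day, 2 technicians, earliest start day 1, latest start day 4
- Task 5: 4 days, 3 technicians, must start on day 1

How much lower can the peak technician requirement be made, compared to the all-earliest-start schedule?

2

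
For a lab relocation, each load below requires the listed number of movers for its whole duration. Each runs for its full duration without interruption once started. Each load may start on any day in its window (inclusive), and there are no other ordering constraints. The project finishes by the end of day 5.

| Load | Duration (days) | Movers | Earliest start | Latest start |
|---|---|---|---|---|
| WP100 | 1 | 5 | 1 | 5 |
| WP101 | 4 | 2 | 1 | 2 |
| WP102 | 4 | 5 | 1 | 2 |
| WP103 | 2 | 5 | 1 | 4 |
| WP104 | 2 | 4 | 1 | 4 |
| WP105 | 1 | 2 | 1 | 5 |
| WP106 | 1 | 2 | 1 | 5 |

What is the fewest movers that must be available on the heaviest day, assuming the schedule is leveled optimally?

Early-start (WP100@1, WP101@1, WP102@1, WP103@1, WP104@1, WP105@1, WP106@1) gives peak 25: d1:25  d2:16  d3:7  d4:7  d5:0.
Shift WP103→2, WP104→4, WP105→5, WP106→5.
Schedule WP100@1, WP101@1, WP102@1, WP103@2, WP104@4, WP105@5, WP106@5: d1:12  d2:12  d3:12  d4:11  d5:8 — peak 12.

12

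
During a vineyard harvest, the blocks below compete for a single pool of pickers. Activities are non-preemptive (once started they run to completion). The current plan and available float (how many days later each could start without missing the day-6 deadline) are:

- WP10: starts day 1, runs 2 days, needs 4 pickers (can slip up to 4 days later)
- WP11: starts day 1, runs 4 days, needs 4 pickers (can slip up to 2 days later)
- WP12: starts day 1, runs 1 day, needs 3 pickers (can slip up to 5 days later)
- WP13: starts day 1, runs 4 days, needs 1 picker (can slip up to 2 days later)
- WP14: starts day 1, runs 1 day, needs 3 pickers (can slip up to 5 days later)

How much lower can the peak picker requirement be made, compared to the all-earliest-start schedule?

8

Early-start peak: d1:15  d2:9  d3:5  d4:5  d5:0  d6:0 ⇒ 15.
Leveled (WP10@1, WP11@3, WP12@1, WP13@2, WP14@6): d1:7  d2:5  d3:5  d4:5  d5:5  d6:7 ⇒ 7.
Reduction 15 − 7 = 8.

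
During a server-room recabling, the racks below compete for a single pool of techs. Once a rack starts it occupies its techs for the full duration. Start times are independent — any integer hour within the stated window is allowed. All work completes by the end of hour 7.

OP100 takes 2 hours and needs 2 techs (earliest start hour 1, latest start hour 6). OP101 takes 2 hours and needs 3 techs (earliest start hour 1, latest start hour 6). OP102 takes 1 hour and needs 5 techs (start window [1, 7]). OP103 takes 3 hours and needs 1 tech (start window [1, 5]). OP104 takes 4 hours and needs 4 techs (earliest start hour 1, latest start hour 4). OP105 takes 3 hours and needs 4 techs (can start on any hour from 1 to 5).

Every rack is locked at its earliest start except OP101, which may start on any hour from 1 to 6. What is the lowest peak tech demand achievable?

OP101@1: h1:19  h2:14  h3:9  h4:4  h5:0  h6:0  h7:0 → peak 19
OP101@2: h1:16  h2:14  h3:12  h4:4  h5:0  h6:0  h7:0 → peak 16
OP101@3: h1:16  h2:11  h3:12  h4:7  h5:0  h6:0  h7:0 → peak 16
OP101@4: h1:16  h2:11  h3:9  h4:7  h5:3  h6:0  h7:0 → peak 16
OP101@5: h1:16  h2:11  h3:9  h4:4  h5:3  h6:3  h7:0 → peak 16
OP101@6: h1:16  h2:11  h3:9  h4:4  h5:0  h6:3  h7:3 → peak 16
Best is OP101@2, peak 16.

16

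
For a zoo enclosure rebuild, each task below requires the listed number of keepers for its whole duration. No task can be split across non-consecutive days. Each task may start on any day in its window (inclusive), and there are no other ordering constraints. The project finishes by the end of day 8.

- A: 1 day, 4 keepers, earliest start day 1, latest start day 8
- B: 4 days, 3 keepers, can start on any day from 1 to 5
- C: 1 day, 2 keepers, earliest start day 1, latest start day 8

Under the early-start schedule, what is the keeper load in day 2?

At early start, day 2 has: B.
Demand: 3 = 3.

3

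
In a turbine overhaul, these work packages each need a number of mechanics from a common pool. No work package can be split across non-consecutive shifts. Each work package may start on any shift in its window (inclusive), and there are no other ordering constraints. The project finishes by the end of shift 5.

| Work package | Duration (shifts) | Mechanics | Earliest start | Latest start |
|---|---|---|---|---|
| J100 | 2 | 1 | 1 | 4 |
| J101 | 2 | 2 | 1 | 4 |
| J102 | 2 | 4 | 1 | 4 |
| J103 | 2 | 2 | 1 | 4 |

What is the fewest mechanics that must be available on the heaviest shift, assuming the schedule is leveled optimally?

Early-start (J100@1, J101@1, J102@1, J103@1) gives peak 9: s1:9  s2:9  s3:0  s4:0  s5:0.
Shift J102→3.
Schedule J100@1, J101@1, J102@3, J103@1: s1:5  s2:5  s3:4  s4:4  s5:0 — peak 5.

5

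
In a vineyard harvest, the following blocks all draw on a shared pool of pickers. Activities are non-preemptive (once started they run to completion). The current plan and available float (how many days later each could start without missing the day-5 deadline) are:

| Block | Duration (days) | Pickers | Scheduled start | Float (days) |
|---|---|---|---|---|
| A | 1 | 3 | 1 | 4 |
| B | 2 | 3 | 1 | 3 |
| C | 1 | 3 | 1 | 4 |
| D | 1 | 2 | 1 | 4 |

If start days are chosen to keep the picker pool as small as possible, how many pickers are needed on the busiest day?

3

Early-start (A@1, B@1, C@1, D@1) gives peak 11: d1:11  d2:3  d3:0  d4:0  d5:0.
Shift B→2, C→4, D→5.
Schedule A@1, B@2, C@4, D@5: d1:3  d2:3  d3:3  d4:3  d5:2 — peak 3.
Total picker-days = 14 over 5 days ⇒ peak ≥ ⌈14/5⌉ = 3, so 3 is optimal.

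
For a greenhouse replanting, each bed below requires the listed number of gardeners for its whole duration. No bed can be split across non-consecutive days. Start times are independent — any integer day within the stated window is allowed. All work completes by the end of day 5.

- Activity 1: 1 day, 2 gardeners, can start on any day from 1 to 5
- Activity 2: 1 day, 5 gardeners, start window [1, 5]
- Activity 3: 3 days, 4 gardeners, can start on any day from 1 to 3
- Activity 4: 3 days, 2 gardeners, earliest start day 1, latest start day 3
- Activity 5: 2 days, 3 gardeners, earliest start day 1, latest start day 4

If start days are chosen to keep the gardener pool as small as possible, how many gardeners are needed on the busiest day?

7

Early-start (Activity 1@1, Activity 2@1, Activity 3@1, Activity 4@1, Activity 5@1) gives peak 16: d1:16  d2:9  d3:6  d4:0  d5:0.
Shift Activity 2→2, Activity 3→3, Activity 5→4.
Schedule Activity 1@1, Activity 2@2, Activity 3@3, Activity 4@1, Activity 5@4: d1:4  d2:7  d3:6  d4:7  d5:7 — peak 7.
Total gardener-days = 31 over 5 days ⇒ peak ≥ ⌈31/5⌉ = 7, so 7 is optimal.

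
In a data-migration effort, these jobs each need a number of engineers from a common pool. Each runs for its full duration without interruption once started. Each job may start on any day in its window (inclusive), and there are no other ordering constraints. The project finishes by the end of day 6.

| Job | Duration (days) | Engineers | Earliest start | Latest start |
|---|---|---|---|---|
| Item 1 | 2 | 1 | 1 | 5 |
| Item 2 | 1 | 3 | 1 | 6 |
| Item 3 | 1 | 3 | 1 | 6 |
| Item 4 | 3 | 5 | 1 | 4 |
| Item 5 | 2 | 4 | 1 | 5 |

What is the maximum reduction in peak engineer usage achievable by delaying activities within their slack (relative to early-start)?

Early-start peak: d1:16  d2:10  d3:5  d4:0  d5:0  d6:0 ⇒ 16.
Leveled (Item 1@1, Item 2@3, Item 3@3, Item 4@4, Item 5@1): d1:5  d2:5  d3:6  d4:5  d5:5  d6:5 ⇒ 6.
Reduction 16 − 6 = 10.

10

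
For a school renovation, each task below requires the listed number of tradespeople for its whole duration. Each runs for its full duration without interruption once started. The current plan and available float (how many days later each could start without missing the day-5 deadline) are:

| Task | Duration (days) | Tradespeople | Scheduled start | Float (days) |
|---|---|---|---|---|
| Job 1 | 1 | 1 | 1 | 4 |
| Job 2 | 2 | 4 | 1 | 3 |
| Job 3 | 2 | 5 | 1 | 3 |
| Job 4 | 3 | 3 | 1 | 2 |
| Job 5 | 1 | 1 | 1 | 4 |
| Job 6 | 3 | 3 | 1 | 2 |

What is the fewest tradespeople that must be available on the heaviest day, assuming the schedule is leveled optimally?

Early-start (Job 1@1, Job 2@1, Job 3@1, Job 4@1, Job 5@1, Job 6@1) gives peak 17: d1:17  d2:15  d3:6  d4:0  d5:0.
Shift Job 3→4, Job 5→2, Job 6→3.
Schedule Job 1@1, Job 2@1, Job 3@4, Job 4@1, Job 5@2, Job 6@3: d1:8  d2:8  d3:6  d4:8  d5:8 — peak 8.
Total tradesperson-days = 38 over 5 days ⇒ peak ≥ ⌈38/5⌉ = 8, so 8 is optimal.

8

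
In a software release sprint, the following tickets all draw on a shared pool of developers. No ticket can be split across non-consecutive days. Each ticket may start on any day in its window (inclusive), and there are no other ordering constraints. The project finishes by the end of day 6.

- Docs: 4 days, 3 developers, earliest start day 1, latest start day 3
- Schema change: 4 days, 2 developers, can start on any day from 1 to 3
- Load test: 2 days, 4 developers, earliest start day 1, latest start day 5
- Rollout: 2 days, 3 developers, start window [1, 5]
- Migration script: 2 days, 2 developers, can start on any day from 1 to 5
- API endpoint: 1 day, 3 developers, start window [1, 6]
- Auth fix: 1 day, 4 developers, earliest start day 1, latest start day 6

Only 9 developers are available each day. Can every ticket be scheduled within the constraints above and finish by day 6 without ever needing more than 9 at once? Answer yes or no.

yes

Schedule Docs@1, Schema change@1, Load test@5, Rollout@1, Migration script@3, API endpoint@5, Auth fix@6: d1:8  d2:8  d3:7  d4:7  d5:7  d6:8 — peak 8 ≤ 9.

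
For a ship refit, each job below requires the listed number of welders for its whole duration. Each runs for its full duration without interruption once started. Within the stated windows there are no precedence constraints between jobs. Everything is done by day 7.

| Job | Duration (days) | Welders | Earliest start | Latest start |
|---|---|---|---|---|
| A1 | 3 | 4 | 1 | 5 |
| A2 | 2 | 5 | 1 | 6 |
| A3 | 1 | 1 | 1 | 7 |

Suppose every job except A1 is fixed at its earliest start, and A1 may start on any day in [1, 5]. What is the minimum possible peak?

A1@1: d1:10  d2:9  d3:4  d4:0  d5:0  d6:0  d7:0 → peak 10
A1@2: d1:6  d2:9  d3:4  d4:4  d5:0  d6:0  d7:0 → peak 9
A1@3: d1:6  d2:5  d3:4  d4:4  d5:4  d6:0  d7:0 → peak 6
A1@4: d1:6  d2:5  d3:0  d4:4  d5:4  d6:4  d7:0 → peak 6
A1@5: d1:6  d2:5  d3:0  d4:0  d5:4  d6:4  d7:4 → peak 6
Best is A1@3, peak 6.

6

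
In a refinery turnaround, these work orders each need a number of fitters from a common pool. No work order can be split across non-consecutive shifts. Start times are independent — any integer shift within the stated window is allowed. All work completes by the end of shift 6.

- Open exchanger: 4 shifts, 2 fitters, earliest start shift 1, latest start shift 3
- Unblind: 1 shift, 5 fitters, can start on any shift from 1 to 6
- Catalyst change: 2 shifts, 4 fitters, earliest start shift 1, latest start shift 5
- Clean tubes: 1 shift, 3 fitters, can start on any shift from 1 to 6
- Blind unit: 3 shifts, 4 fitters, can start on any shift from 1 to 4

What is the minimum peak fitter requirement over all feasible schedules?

7

Early-start (Open exchanger@1, Unblind@1, Catalyst change@1, Clean tubes@1, Blind unit@1) gives peak 18: s1:18  s2:10  s3:6  s4:2  s5:0  s6:0.
Shift Catalyst change→2, Clean tubes→5, Blind unit→4.
Schedule Open exchanger@1, Unblind@1, Catalyst change@2, Clean tubes@5, Blind unit@4: s1:7  s2:6  s3:6  s4:6  s5:7  s6:4 — peak 7.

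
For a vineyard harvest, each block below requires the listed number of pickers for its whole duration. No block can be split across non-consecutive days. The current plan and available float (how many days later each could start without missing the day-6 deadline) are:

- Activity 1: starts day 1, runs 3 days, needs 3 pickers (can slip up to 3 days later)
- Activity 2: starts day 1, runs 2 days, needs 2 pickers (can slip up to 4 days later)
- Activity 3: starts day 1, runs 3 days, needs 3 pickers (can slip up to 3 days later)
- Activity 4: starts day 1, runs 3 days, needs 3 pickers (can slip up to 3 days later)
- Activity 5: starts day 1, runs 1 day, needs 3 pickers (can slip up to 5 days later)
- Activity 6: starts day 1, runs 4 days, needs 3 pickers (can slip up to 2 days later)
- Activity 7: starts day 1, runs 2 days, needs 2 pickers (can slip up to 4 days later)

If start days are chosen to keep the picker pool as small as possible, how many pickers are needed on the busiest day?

9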